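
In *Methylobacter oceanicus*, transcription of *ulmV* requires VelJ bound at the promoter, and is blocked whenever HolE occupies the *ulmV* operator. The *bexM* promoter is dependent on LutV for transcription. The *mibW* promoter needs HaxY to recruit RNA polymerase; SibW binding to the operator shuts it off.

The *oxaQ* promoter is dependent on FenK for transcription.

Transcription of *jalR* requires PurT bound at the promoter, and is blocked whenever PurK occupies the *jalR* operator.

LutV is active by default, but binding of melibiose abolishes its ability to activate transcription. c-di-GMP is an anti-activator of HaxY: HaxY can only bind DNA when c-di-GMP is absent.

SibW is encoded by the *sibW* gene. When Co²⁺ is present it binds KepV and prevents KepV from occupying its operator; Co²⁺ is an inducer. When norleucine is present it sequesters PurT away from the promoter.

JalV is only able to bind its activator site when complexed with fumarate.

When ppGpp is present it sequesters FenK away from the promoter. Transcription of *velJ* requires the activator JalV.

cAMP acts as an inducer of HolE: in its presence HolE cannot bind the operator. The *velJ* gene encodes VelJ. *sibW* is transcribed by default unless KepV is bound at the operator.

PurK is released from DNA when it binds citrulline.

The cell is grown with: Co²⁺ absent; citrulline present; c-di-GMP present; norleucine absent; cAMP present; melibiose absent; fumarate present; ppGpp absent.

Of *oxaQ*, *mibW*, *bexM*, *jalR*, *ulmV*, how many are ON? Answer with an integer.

ppGpp is absent, so FenK is active.
No repressor is bound and FenK is active, so *oxaQ* is transcribed.
→ *oxaQ* is ON.
c-di-GMP is present, so HaxY is inactive.
Co²⁺ is absent, so KepV is active.
With repressor KepV bound, *sibW* is not transcribed.
So SibW is not produced.
Required activator HaxY is absent, so *mibW* is not transcribed.
→ *mibW* is OFF.
Melibiose is absent, so LutV is active.
No repressor is bound and LutV is active, so *bexM* is transcribed.
→ *bexM* is ON.
Citrulline is present, so PurK is inactive.
Norleucine is absent, so PurT is active.
No repressor is bound and PurT is active, so *jalR* is transcribed.
→ *jalR* is ON.
cAMP is present, so HolE is inactive.
Fumarate is present, so JalV is active.
No repressor is bound and JalV is active, so *velJ* is transcribed.
So VelJ is produced and active.
No repressor is bound and VelJ is active, so *ulmV* is transcribed.
→ *ulmV* is ON.
4 of the 5 genes are transcribed.

4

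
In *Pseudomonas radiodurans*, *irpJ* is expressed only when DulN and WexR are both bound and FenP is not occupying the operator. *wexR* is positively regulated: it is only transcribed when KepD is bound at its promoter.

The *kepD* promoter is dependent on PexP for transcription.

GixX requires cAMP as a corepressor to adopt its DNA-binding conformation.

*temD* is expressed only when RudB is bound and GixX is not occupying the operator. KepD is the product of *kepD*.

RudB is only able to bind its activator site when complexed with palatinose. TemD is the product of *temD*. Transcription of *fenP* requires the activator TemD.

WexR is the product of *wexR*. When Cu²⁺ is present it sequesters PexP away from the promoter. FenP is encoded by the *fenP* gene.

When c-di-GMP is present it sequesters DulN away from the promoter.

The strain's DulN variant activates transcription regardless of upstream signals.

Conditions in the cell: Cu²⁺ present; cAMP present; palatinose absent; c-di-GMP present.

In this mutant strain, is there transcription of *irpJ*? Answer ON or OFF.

OFF

cAMP is present, so GixX is active.
Palatinose is absent, so RudB is inactive.
With repressor GixX bound, *temD* is not transcribed.
So TemD is not produced.
Required activator TemD is absent, so *fenP* is not transcribed.
So FenP is not produced.
DulN is constitutively active in this strain.
Cu²⁺ is present, so PexP is inactive.
Required activator PexP is absent, so *kepD* is not transcribed.
So KepD is not produced.
Required activator KepD is absent, so *wexR* is not transcribed.
So WexR is not produced.
Required activator WexR is absent, so *irpJ* is not transcribed.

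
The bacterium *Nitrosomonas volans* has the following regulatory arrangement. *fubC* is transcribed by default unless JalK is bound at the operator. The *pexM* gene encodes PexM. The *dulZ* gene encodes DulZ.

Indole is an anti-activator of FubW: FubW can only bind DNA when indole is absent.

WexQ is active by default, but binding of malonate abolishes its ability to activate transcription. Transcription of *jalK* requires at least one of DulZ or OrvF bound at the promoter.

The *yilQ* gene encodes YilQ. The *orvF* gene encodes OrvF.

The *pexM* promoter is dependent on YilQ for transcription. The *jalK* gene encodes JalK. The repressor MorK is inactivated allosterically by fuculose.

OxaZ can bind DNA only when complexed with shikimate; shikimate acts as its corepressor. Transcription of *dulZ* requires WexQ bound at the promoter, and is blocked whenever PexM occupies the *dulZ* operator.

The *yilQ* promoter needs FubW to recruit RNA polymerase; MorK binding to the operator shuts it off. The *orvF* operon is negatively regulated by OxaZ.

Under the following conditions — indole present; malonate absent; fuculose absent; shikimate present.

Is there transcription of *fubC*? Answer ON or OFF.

Indole is present, so FubW is inactive.
Fuculose is absent, so MorK is active.
With repressor MorK bound, *yilQ* is not transcribed.
So YilQ is not produced.
Required activator YilQ is absent, so *pexM* is not transcribed.
So PexM is not produced.
Malonate is absent, so WexQ is active.
No repressor is bound and WexQ is active, so *dulZ* is transcribed.
So DulZ is produced and active.
Shikimate is present, so OxaZ is active.
With repressor OxaZ bound, *orvF* is not transcribed.
So OrvF is not produced.
Activator DulZ is present, so *jalK* is transcribed.
So JalK is produced and active.
With repressor JalK bound, *fubC* is not transcribed.

OFF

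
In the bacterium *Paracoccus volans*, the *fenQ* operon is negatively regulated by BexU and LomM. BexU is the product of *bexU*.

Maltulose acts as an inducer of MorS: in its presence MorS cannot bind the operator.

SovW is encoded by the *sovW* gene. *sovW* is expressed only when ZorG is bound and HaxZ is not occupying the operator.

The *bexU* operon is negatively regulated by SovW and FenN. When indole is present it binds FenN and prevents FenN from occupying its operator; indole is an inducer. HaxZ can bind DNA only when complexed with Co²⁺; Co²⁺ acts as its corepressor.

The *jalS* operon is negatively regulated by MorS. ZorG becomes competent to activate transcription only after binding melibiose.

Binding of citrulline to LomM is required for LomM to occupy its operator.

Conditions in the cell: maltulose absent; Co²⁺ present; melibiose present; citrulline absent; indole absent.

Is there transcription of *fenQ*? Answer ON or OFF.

ON

Co²⁺ is present, so HaxZ is active.
Melibiose is present, so ZorG is active.
With repressor HaxZ bound, *sovW* is not transcribed.
So SovW is not produced.
Indole is absent, so FenN is active.
With repressor FenN bound, *bexU* is not transcribed.
So BexU is not produced.
Citrulline is absent, so LomM is inactive.
With no repressor bound, *fenQ* is transcribed.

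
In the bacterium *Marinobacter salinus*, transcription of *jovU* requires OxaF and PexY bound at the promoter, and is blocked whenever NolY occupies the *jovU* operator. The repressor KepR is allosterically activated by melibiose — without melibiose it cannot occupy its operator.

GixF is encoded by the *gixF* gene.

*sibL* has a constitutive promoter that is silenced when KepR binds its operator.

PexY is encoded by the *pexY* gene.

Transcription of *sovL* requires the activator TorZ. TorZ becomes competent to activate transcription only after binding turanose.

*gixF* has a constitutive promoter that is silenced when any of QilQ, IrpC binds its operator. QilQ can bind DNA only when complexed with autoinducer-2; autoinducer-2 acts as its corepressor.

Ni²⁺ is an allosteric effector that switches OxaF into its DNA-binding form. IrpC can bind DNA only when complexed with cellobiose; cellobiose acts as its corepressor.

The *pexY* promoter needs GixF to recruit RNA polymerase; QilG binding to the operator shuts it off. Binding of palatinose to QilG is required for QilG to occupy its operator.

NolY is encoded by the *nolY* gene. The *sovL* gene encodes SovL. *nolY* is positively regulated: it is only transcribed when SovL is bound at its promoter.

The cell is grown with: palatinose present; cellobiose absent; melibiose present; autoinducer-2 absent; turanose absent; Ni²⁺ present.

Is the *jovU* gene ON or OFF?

Turanose is absent, so TorZ is inactive.
Required activator TorZ is absent, so *sovL* is not transcribed.
So SovL is not produced.
Required activator SovL is absent, so *nolY* is not transcribed.
So NolY is not produced.
Ni²⁺ is present, so OxaF is active.
Autoinducer-2 is absent, so QilQ is inactive.
Cellobiose is absent, so IrpC is inactive.
With no repressor bound, *gixF* is transcribed.
So GixF is produced and active.
Palatinose is present, so QilG is active.
With repressor QilG bound, *pexY* is not transcribed.
So PexY is not produced.
Required activator PexY is absent, so *jovU* is not transcribed.

OFF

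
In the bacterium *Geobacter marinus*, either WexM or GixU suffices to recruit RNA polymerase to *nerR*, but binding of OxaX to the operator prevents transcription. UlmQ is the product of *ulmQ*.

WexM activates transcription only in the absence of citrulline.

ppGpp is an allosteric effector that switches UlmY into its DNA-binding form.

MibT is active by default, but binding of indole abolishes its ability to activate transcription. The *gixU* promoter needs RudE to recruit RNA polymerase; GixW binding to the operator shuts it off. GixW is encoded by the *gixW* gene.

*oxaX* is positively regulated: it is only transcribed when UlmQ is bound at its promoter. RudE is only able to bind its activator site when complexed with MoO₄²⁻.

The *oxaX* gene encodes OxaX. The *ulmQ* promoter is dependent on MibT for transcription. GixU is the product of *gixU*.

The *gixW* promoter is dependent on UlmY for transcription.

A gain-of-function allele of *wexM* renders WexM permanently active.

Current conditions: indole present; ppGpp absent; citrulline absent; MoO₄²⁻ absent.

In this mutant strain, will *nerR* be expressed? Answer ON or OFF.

ON

WexM is constitutively active in this strain.
Indole is present, so MibT is inactive.
Required activator MibT is absent, so *ulmQ* is not transcribed.
So UlmQ is not produced.
Required activator UlmQ is absent, so *oxaX* is not transcribed.
So OxaX is not produced.
ppGpp is absent, so UlmY is inactive.
Required activator UlmY is absent, so *gixW* is not transcribed.
So GixW is not produced.
MoO₄²⁻ is absent, so RudE is inactive.
Required activator RudE is absent, so *gixU* is not transcribed.
So GixU is not produced.
Activator WexM is present, so *nerR* is transcribed.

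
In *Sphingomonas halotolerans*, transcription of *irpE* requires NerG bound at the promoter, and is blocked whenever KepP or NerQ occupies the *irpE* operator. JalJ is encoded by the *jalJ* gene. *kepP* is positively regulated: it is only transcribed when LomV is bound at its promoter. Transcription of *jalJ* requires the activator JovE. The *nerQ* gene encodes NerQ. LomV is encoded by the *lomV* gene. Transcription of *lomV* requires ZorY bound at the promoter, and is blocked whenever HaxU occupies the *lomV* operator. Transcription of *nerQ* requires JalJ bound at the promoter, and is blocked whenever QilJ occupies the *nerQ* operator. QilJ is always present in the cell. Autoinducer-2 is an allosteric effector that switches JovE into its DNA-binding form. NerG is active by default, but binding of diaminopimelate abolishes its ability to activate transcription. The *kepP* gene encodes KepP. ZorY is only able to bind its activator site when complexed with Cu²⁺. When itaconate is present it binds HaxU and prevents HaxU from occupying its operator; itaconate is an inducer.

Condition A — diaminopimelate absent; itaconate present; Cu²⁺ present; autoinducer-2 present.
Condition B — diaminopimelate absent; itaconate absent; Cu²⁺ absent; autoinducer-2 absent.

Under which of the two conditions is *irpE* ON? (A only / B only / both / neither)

Condition A:
Diaminopimelate is absent, so NerG is active.
Itaconate is present, so HaxU is inactive.
Cu²⁺ is present, so ZorY is active.
No repressor is bound and ZorY is active, so *lomV* is transcribed.
So LomV is produced and active.
No repressor is bound and LomV is active, so *kepP* is transcribed.
So KepP is produced and active.
QilJ is produced constitutively and is active.
Autoinducer-2 is present, so JovE is active.
No repressor is bound and JovE is active, so *jalJ* is transcribed.
So JalJ is produced and active.
With repressor QilJ bound, *nerQ* is not transcribed.
So NerQ is not produced.
With repressor KepP bound, *irpE* is not transcribed.
→ *irpE* is OFF in A.
Condition B:
Diaminopimelate is absent, so NerG is active.
Itaconate is absent, so HaxU is active.
Cu²⁺ is absent, so ZorY is inactive.
With repressor HaxU bound, *lomV* is not transcribed.
So LomV is not produced.
Required activator LomV is absent, so *kepP* is not transcribed.
So KepP is not produced.
QilJ is produced constitutively and is active.
Autoinducer-2 is absent, so JovE is inactive.
Required activator JovE is absent, so *jalJ* is not transcribed.
So JalJ is not produced.
With repressor QilJ bound, *nerQ* is not transcribed.
So NerQ is not produced.
No repressor is bound and NerG is active, so *irpE* is transcribed.
→ *irpE* is ON in B.

B only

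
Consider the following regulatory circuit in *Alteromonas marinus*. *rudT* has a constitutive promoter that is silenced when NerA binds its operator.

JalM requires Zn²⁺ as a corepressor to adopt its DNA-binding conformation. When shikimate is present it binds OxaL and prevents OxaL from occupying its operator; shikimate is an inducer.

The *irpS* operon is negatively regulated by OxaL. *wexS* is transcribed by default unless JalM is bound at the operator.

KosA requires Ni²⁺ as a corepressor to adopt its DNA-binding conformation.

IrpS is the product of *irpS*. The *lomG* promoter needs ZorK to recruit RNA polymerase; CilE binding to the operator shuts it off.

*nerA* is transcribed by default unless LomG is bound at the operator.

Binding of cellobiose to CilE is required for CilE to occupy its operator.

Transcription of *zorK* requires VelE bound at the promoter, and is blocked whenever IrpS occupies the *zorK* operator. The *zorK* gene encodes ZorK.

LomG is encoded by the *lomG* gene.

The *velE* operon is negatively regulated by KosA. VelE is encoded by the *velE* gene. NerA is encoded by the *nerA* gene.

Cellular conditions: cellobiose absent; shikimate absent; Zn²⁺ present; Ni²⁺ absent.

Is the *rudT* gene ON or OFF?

ON

Shikimate is absent, so OxaL is active.
With repressor OxaL bound, *irpS* is not transcribed.
So IrpS is not produced.
Ni²⁺ is absent, so KosA is inactive.
With no repressor bound, *velE* is transcribed.
So VelE is produced and active.
No repressor is bound and VelE is active, so *zorK* is transcribed.
So ZorK is produced and active.
Cellobiose is absent, so CilE is inactive.
No repressor is bound and ZorK is active, so *lomG* is transcribed.
So LomG is produced and active.
With repressor LomG bound, *nerA* is not transcribed.
So NerA is not produced.
With no repressor bound, *rudT* is transcribed.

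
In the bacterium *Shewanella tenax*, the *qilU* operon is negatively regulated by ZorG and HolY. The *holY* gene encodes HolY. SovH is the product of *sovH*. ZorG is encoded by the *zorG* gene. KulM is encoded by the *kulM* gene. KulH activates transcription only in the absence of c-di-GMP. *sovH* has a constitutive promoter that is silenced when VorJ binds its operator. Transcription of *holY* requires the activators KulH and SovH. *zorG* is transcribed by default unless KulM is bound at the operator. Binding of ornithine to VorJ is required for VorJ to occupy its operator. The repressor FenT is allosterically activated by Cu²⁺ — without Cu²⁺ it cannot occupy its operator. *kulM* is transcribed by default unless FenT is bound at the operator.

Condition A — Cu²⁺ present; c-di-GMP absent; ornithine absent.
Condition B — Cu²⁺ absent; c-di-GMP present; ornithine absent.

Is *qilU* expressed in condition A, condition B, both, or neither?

B only

Condition A:
Cu²⁺ is present, so FenT is active.
With repressor FenT bound, *kulM* is not transcribed.
So KulM is not produced.
With no repressor bound, *zorG* is transcribed.
So ZorG is produced and active.
c-di-GMP is absent, so KulH is active.
Ornithine is absent, so VorJ is inactive.
With no repressor bound, *sovH* is transcribed.
So SovH is produced and active.
No repressor is bound and KulH and SovH are active, so *holY* is transcribed.
So HolY is produced and active.
With repressor ZorG bound, *qilU* is not transcribed.
→ *qilU* is OFF in A.
Condition B:
Cu²⁺ is absent, so FenT is inactive.
With no repressor bound, *kulM* is transcribed.
So KulM is produced and active.
With repressor KulM bound, *zorG* is not transcribed.
So ZorG is not produced.
c-di-GMP is present, so KulH is inactive.
Ornithine is absent, so VorJ is inactive.
With no repressor bound, *sovH* is transcribed.
So SovH is produced and active.
Required activator KulH is absent, so *holY* is not transcribed.
So HolY is not produced.
With no repressor bound, *qilU* is transcribed.
→ *qilU* is ON in B.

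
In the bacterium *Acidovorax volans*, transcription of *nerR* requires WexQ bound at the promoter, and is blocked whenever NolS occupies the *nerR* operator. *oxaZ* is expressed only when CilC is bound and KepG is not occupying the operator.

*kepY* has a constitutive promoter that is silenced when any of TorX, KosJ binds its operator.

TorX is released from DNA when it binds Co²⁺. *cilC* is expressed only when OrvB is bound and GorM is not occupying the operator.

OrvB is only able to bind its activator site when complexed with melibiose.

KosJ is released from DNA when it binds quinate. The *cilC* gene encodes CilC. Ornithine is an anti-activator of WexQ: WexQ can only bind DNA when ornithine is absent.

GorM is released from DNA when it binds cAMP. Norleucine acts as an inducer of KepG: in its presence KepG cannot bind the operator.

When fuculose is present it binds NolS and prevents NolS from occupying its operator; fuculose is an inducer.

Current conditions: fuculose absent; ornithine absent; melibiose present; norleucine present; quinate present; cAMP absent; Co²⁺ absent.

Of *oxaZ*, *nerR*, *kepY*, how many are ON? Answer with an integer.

0

Melibiose is present, so OrvB is active.
cAMP is absent, so GorM is active.
With repressor GorM bound, *cilC* is not transcribed.
So CilC is not produced.
Norleucine is present, so KepG is inactive.
Required activator CilC is absent, so *oxaZ* is not transcribed.
→ *oxaZ* is OFF.
Ornithine is absent, so WexQ is active.
Fuculose is absent, so NolS is active.
With repressor NolS bound, *nerR* is not transcribed.
→ *nerR* is OFF.
Co²⁺ is absent, so TorX is active.
Quinate is present, so KosJ is inactive.
With repressor TorX bound, *kepY* is not transcribed.
→ *kepY* is OFF.
0 of the 3 genes are transcribed.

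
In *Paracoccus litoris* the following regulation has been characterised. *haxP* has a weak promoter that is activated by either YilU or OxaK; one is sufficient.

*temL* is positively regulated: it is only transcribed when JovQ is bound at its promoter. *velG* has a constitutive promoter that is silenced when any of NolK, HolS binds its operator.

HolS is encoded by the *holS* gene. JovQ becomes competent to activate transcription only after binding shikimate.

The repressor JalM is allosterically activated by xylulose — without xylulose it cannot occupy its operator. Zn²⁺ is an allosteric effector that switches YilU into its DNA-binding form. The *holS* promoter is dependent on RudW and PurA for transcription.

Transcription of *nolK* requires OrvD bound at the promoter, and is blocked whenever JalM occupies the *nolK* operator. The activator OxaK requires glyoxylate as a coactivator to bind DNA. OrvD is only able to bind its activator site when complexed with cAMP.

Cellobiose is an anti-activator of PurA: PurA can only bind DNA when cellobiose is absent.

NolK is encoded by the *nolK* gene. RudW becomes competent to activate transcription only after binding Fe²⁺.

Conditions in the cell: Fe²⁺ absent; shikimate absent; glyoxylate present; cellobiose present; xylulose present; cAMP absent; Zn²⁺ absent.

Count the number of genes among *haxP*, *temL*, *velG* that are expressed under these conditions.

Zn²⁺ is absent, so YilU is inactive.
Glyoxylate is present, so OxaK is active.
Activator OxaK is present, so *haxP* is transcribed.
→ *haxP* is ON.
Shikimate is absent, so JovQ is inactive.
Required activator JovQ is absent, so *temL* is not transcribed.
→ *temL* is OFF.
Xylulose is present, so JalM is active.
cAMP is absent, so OrvD is inactive.
With repressor JalM bound, *nolK* is not transcribed.
So NolK is not produced.
Fe²⁺ is absent, so RudW is inactive.
Cellobiose is present, so PurA is inactive.
Required activator RudW is absent, so *holS* is not transcribed.
So HolS is not produced.
With no repressor bound, *velG* is transcribed.
→ *velG* is ON.
2 of the 3 genes are transcribed.

2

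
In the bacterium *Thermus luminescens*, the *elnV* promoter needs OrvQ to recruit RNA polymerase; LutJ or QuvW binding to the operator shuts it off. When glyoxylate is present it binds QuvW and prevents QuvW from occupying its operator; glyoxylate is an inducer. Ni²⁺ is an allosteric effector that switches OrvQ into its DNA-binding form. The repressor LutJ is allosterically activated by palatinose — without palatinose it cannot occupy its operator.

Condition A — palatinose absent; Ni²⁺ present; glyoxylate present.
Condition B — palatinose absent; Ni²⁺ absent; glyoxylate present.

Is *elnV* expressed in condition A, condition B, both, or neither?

A only

Condition A:
Palatinose is absent, so LutJ is inactive.
Ni²⁺ is present, so OrvQ is active.
Glyoxylate is present, so QuvW is inactive.
No repressor is bound and OrvQ is active, so *elnV* is transcribed.
→ *elnV* is ON in A.
Condition B:
Palatinose is absent, so LutJ is inactive.
Ni²⁺ is absent, so OrvQ is inactive.
Glyoxylate is present, so QuvW is inactive.
Required activator OrvQ is absent, so *elnV* is not transcribed.
→ *elnV* is OFF in B.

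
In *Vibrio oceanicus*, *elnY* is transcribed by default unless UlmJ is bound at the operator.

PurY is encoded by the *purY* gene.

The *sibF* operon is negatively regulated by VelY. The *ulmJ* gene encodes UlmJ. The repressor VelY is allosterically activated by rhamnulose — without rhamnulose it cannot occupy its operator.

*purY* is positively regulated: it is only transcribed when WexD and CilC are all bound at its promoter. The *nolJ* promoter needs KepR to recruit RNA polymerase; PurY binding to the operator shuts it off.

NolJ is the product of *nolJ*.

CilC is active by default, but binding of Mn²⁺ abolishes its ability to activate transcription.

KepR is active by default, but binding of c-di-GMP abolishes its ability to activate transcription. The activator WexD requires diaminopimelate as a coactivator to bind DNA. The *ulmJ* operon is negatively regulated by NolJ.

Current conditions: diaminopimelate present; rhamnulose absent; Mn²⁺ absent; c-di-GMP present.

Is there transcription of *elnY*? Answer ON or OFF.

Diaminopimelate is present, so WexD is active.
Mn²⁺ is absent, so CilC is active.
No repressor is bound and WexD and CilC are active, so *purY* is transcribed.
So PurY is produced and active.
c-di-GMP is present, so KepR is inactive.
With repressor PurY bound, *nolJ* is not transcribed.
So NolJ is not produced.
With no repressor bound, *ulmJ* is transcribed.
So UlmJ is produced and active.
With repressor UlmJ bound, *elnY* is not transcribed.

OFF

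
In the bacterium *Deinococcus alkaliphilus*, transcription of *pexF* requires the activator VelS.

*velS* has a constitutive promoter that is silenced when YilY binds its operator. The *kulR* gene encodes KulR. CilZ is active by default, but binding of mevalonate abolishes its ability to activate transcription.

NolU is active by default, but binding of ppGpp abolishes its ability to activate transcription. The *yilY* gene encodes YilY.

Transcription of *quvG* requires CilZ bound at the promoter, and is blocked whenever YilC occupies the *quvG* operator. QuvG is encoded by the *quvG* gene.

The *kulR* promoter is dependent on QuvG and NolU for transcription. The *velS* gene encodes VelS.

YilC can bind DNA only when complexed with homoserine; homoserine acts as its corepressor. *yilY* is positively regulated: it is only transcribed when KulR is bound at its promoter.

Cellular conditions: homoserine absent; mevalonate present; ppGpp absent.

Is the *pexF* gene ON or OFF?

Mevalonate is present, so CilZ is inactive.
Homoserine is absent, so YilC is inactive.
Required activator CilZ is absent, so *quvG* is not transcribed.
So QuvG is not produced.
ppGpp is absent, so NolU is active.
Required activator QuvG is absent, so *kulR* is not transcribed.
So KulR is not produced.
Required activator KulR is absent, so *yilY* is not transcribed.
So YilY is not produced.
With no repressor bound, *velS* is transcribed.
So VelS is produced and active.
No repressor is bound and VelS is active, so *pexF* is transcribed.

ON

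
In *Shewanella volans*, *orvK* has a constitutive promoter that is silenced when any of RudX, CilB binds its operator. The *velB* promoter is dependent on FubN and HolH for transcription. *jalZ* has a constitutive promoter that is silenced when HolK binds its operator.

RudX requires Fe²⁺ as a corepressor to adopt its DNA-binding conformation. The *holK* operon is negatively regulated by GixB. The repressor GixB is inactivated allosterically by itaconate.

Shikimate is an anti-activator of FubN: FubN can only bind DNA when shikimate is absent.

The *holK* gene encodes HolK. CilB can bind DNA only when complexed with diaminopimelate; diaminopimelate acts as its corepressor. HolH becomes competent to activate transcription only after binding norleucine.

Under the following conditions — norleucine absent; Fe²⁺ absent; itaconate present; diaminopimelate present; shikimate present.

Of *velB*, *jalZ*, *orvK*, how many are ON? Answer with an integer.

Shikimate is present, so FubN is inactive.
Norleucine is absent, so HolH is inactive.
Required activator FubN is absent, so *velB* is not transcribed.
→ *velB* is OFF.
Itaconate is present, so GixB is inactive.
With no repressor bound, *holK* is transcribed.
So HolK is produced and active.
With repressor HolK bound, *jalZ* is not transcribed.
→ *jalZ* is OFF.
Fe²⁺ is absent, so RudX is inactive.
Diaminopimelate is present, so CilB is active.
With repressor CilB bound, *orvK* is not transcribed.
→ *orvK* is OFF.
0 of the 3 genes are transcribed.

0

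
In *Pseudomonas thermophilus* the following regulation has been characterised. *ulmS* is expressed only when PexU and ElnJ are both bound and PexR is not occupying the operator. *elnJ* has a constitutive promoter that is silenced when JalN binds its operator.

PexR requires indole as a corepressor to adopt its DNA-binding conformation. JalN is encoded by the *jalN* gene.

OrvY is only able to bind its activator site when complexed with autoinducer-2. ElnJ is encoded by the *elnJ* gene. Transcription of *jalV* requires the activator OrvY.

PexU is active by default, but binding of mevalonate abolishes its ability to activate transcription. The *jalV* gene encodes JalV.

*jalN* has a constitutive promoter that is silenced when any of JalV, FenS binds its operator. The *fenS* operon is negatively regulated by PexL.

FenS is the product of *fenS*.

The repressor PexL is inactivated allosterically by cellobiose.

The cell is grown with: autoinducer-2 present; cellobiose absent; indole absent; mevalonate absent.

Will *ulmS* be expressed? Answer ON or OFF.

Mevalonate is absent, so PexU is active.
Indole is absent, so PexR is inactive.
Autoinducer-2 is present, so OrvY is active.
No repressor is bound and OrvY is active, so *jalV* is transcribed.
So JalV is produced and active.
Cellobiose is absent, so PexL is active.
With repressor PexL bound, *fenS* is not transcribed.
So FenS is not produced.
With repressor JalV bound, *jalN* is not transcribed.
So JalN is not produced.
With no repressor bound, *elnJ* is transcribed.
So ElnJ is produced and active.
No repressor is bound and PexU and ElnJ are active, so *ulmS* is transcribed.

ON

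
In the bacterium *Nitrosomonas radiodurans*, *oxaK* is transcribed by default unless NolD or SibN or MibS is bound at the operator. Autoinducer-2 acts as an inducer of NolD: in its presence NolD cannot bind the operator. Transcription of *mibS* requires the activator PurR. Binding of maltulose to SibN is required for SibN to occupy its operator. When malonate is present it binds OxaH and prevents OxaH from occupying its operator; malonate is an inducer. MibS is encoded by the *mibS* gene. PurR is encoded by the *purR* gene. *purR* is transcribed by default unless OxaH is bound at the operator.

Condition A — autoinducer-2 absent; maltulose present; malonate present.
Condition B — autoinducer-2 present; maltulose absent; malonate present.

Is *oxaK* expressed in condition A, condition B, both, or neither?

Condition A:
Autoinducer-2 is absent, so NolD is active.
Maltulose is present, so SibN is active.
Malonate is present, so OxaH is inactive.
With no repressor bound, *purR* is transcribed.
So PurR is produced and active.
No repressor is bound and PurR is active, so *mibS* is transcribed.
So MibS is produced and active.
With repressor NolD bound, *oxaK* is not transcribed.
→ *oxaK* is OFF in A.
Condition B:
Autoinducer-2 is present, so NolD is inactive.
Maltulose is absent, so SibN is inactive.
Malonate is present, so OxaH is inactive.
With no repressor bound, *purR* is transcribed.
So PurR is produced and active.
No repressor is bound and PurR is active, so *mibS* is transcribed.
So MibS is produced and active.
With repressor MibS bound, *oxaK* is not transcribed.
→ *oxaK* is OFF in B.

neither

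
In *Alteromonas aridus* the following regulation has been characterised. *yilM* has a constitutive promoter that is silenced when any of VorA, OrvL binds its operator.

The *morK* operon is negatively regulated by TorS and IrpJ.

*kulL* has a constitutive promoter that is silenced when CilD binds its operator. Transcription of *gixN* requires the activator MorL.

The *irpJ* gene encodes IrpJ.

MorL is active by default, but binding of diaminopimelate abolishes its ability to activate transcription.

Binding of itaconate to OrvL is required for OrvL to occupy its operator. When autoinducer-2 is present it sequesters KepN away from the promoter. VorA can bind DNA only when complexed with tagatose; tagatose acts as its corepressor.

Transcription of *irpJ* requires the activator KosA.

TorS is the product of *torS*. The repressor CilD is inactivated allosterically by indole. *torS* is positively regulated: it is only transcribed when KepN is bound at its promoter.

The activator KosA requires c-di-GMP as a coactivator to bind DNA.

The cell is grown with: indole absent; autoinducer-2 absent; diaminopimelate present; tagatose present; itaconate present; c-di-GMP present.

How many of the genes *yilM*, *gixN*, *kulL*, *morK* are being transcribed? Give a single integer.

0

Tagatose is present, so VorA is active.
Itaconate is present, so OrvL is active.
With repressor VorA bound, *yilM* is not transcribed.
→ *yilM* is OFF.
Diaminopimelate is present, so MorL is inactive.
Required activator MorL is absent, so *gixN* is not transcribed.
→ *gixN* is OFF.
Indole is absent, so CilD is active.
With repressor CilD bound, *kulL* is not transcribed.
→ *kulL* is OFF.
Autoinducer-2 is absent, so KepN is active.
No repressor is bound and KepN is active, so *torS* is transcribed.
So TorS is produced and active.
c-di-GMP is present, so KosA is active.
No repressor is bound and KosA is active, so *irpJ* is transcribed.
So IrpJ is produced and active.
With repressor TorS bound, *morK* is not transcribed.
→ *morK* is OFF.
0 of the 4 genes are transcribed.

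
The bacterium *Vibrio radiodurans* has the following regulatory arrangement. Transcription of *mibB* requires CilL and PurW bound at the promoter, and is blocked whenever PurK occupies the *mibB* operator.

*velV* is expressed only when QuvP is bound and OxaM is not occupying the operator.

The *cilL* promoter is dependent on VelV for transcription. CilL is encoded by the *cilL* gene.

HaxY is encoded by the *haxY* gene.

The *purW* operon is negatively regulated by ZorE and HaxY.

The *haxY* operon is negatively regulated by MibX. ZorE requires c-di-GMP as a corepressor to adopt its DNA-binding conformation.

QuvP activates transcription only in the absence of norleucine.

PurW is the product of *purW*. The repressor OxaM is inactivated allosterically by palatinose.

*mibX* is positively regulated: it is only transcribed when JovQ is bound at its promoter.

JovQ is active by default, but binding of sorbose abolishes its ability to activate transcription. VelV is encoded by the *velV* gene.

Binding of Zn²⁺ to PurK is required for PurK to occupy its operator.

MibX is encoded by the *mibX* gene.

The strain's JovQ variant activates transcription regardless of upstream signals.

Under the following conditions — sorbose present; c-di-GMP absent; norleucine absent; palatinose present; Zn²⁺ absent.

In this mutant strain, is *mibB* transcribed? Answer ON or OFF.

Zn²⁺ is absent, so PurK is inactive.
Norleucine is absent, so QuvP is active.
Palatinose is present, so OxaM is inactive.
No repressor is bound and QuvP is active, so *velV* is transcribed.
So VelV is produced and active.
No repressor is bound and VelV is active, so *cilL* is transcribed.
So CilL is produced and active.
c-di-GMP is absent, so ZorE is inactive.
JovQ is constitutively active in this strain.
No repressor is bound and JovQ is active, so *mibX* is transcribed.
So MibX is produced and active.
With repressor MibX bound, *haxY* is not transcribed.
So HaxY is not produced.
With no repressor bound, *purW* is transcribed.
So PurW is produced and active.
No repressor is bound and CilL and PurW are active, so *mibB* is transcribed.

ON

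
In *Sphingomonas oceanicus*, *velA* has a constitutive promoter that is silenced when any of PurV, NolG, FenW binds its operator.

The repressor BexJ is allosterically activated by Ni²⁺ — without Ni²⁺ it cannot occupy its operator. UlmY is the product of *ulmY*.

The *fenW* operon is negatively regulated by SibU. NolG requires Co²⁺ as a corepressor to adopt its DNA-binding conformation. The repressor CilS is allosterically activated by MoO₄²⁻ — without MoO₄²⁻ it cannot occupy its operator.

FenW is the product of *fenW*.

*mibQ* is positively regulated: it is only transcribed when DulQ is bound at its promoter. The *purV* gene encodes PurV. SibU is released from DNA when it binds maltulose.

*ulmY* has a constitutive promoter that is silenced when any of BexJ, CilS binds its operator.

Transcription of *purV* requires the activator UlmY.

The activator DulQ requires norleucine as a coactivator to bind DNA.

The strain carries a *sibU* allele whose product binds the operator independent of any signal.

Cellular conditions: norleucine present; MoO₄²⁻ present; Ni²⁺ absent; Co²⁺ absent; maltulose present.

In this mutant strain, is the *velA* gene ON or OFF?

ON

Ni²⁺ is absent, so BexJ is inactive.
MoO₄²⁻ is present, so CilS is active.
With repressor CilS bound, *ulmY* is not transcribed.
So UlmY is not produced.
Required activator UlmY is absent, so *purV* is not transcribed.
So PurV is not produced.
Co²⁺ is absent, so NolG is inactive.
SibU is constitutively active in this strain.
With repressor SibU bound, *fenW* is not transcribed.
So FenW is not produced.
With no repressor bound, *velA* is transcribed.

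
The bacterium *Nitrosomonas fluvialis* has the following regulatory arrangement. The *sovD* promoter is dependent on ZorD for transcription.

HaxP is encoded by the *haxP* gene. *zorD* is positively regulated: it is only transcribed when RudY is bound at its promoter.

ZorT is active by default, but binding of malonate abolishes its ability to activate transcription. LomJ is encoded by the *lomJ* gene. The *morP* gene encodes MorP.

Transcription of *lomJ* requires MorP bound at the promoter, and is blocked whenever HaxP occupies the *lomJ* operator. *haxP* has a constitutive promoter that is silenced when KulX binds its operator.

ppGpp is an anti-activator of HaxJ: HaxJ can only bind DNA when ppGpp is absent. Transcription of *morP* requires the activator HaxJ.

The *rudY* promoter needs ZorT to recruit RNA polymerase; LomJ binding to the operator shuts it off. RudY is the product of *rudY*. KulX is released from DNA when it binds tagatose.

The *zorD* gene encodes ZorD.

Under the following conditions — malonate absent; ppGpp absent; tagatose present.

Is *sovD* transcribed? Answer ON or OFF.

ON

ppGpp is absent, so HaxJ is active.
No repressor is bound and HaxJ is active, so *morP* is transcribed.
So MorP is produced and active.
Tagatose is present, so KulX is inactive.
With no repressor bound, *haxP* is transcribed.
So HaxP is produced and active.
With repressor HaxP bound, *lomJ* is not transcribed.
So LomJ is not produced.
Malonate is absent, so ZorT is active.
No repressor is bound and ZorT is active, so *rudY* is transcribed.
So RudY is produced and active.
No repressor is bound and RudY is active, so *zorD* is transcribed.
So ZorD is produced and active.
No repressor is bound and ZorD is active, so *sovD* is transcribed.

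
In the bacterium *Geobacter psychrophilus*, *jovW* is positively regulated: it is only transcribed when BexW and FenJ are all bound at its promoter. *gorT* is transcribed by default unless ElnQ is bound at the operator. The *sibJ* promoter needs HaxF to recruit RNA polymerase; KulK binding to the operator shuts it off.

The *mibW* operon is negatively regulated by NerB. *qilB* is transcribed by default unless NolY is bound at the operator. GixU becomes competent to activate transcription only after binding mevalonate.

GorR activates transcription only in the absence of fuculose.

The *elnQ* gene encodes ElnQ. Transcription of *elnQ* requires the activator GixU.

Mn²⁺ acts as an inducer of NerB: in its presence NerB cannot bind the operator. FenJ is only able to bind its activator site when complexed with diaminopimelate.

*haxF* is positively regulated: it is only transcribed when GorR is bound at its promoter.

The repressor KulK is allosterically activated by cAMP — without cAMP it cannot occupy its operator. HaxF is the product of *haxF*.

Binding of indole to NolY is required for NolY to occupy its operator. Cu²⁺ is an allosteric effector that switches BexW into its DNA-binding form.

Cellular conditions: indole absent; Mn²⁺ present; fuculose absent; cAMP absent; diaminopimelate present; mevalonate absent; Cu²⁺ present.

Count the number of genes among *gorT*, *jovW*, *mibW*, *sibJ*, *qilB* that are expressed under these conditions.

Mevalonate is absent, so GixU is inactive.
Required activator GixU is absent, so *elnQ* is not transcribed.
So ElnQ is not produced.
With no repressor bound, *gorT* is transcribed.
→ *gorT* is ON.
Cu²⁺ is present, so BexW is active.
Diaminopimelate is present, so FenJ is active.
No repressor is bound and BexW and FenJ are active, so *jovW* is transcribed.
→ *jovW* is ON.
Mn²⁺ is present, so NerB is inactive.
With no repressor bound, *mibW* is transcribed.
→ *mibW* is ON.
Fuculose is absent, so GorR is active.
No repressor is bound and GorR is active, so *haxF* is transcribed.
So HaxF is produced and active.
cAMP is absent, so KulK is inactive.
No repressor is bound and HaxF is active, so *sibJ* is transcribed.
→ *sibJ* is ON.
Indole is absent, so NolY is inactive.
With no repressor bound, *qilB* is transcribed.
→ *qilB* is ON.
5 of the 5 genes are transcribed.

5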